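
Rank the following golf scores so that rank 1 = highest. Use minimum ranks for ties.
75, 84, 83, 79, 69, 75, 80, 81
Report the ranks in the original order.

6, 1, 2, 5, 8, 6, 4, 3

Sorted (descending): 84, 83, 81, 80, 79, 75, 75, 69
The 2 values of 75 occupy positions 6–7 → each gets rank 6.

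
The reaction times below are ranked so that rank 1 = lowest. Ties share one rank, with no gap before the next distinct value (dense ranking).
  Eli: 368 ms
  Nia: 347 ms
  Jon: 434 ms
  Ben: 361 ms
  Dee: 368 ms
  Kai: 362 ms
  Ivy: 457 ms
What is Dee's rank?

Sorted (ascending): 347, 361, 362, 368, 368, 434, 457
The 2 values of 368 share dense rank 4.
Remaining distinct values take the next consecutive integers.
Dee has value 368 ms → rank 4.

4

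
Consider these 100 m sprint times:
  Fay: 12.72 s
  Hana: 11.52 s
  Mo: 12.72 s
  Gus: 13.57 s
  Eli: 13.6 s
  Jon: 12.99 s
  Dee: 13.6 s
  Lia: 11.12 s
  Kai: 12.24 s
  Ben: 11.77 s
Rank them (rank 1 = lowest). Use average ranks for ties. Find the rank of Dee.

Sorted (ascending): 11.12, 11.52, 11.77, 12.24, 12.72, 12.72, 12.99, 13.57, 13.6, 13.6
The 2 values of 12.72 occupy positions 5–6 → average rank (5+6)/2 = 5.5.
The 2 values of 13.6 occupy positions 9–10 → average rank (9+10)/2 = 9.5.
Dee has value 13.6 s → rank 9.5.

9.5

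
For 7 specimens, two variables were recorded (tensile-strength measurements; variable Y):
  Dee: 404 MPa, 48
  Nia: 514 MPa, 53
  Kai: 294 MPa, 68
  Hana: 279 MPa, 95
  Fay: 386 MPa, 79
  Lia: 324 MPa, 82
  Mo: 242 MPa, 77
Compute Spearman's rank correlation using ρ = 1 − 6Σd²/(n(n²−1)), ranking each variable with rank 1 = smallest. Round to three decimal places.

Ranks of variable 1: 6, 7, 3, 2, 5, 4, 1
Ranks of variable 2: 1, 2, 3, 7, 5, 6, 4
d = r₁ − r₂: 5, 5, 0, -5, 0, -2, -3
d²: 25, 25, 0, 25, 0, 4, 9; Σd² = 88
ρ = 1 − 6·88/(7·48) = 1 − 528/336 = -0.571

-0.571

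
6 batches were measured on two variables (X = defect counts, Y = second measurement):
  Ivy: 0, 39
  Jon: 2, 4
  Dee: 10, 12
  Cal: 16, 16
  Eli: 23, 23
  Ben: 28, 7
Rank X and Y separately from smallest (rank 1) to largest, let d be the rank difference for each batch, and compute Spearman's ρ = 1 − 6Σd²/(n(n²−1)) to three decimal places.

-0.200

Ranks of variable 1: 1, 2, 3, 4, 5, 6
Ranks of variable 2: 6, 1, 3, 4, 5, 2
d = r₁ − r₂: -5, 1, 0, 0, 0, 4
d²: 25, 1, 0, 0, 0, 16; Σd² = 42
ρ = 1 − 6·42/(6·35) = 1 − 252/210 = -0.200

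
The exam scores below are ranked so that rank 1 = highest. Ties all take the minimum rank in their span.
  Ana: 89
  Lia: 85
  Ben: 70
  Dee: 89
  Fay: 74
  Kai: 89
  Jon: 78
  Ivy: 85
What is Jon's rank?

Sorted (descending): 89, 89, 89, 85, 85, 78, 74, 70
The 3 values of 89 occupy positions 1–3 → each gets rank 1.
The 2 values of 85 occupy positions 4–5 → each gets rank 4.
Jon has value 78 → rank 6.

6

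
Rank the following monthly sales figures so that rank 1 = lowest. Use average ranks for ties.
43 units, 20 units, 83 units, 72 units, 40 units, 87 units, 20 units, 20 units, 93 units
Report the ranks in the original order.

5, 2, 7, 6, 4, 8, 2, 2, 9

Sorted (ascending): 20, 20, 20, 40, 43, 72, 83, 87, 93
The 3 values of 20 occupy positions 1–3 → average rank 2.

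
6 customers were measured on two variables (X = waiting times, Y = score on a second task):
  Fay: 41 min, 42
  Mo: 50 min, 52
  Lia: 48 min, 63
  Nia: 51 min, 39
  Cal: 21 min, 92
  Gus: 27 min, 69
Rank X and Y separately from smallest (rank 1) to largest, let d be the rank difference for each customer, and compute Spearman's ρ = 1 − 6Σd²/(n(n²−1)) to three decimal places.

-0.829

Ranks of variable 1: 3, 5, 4, 6, 1, 2
Ranks of variable 2: 2, 3, 4, 1, 6, 5
d = r₁ − r₂: 1, 2, 0, 5, -5, -3
d²: 1, 4, 0, 25, 25, 9; Σd² = 64
ρ = 1 − 6·64/(6·35) = 1 − 384/210 = -0.829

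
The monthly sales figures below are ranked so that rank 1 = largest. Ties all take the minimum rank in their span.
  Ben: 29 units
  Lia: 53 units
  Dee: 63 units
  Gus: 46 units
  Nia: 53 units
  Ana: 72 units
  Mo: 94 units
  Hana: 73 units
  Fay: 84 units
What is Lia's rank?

6

Sorted (descending): 94, 84, 73, 72, 63, 53, 53, 46, 29
The 2 values of 53 occupy positions 6–7 → each gets rank 6.
Lia has value 53 units → rank 6.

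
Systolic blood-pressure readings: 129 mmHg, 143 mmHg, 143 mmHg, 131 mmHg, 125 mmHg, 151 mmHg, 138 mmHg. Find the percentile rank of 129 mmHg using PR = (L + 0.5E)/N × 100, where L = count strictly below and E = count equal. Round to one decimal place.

21.4

N = 7.
Strictly below 129: 1. Equal to 129: 1.
PR = (1 + 0.5·1)/7 × 100 = 21.4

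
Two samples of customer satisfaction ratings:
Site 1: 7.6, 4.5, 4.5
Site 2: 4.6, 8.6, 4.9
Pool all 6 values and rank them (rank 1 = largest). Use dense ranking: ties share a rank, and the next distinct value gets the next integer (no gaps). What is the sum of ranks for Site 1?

12

Sorted (descending): 8.6, 7.6, 4.9, 4.6, 4.5, 4.5
The 2 values of 4.5 share dense rank 5.
Remaining distinct values take the next consecutive integers.
Site 1 values → pooled ranks: 7.6→2, 4.5→5, 4.5→5
Rank sum = 2 + 5 + 5 = 12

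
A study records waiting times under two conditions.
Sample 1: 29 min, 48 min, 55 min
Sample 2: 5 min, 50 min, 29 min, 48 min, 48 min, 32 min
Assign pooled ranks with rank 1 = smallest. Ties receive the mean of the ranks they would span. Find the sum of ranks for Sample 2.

27.5

Sorted (ascending): 5, 29, 29, 32, 48, 48, 48, 50, 55
The 2 values of 29 occupy positions 2–3 → average rank (2+3)/2 = 2.5.
The 3 values of 48 occupy positions 5–7 → average rank 6.
Sample 2 values → pooled ranks: 5→1, 50→8, 29→2.5, 48→6, 48→6, 32→4
Rank sum = 1 + 8 + 2.5 + 6 + 6 + 4 = 27.5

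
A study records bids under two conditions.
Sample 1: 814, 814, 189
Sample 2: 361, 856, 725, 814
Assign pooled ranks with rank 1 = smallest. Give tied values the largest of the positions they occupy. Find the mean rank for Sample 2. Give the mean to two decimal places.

Sorted (ascending): 189, 361, 725, 814, 814, 814, 856
The 3 values of 814 occupy positions 4–6 → each gets rank 6.
Sample 2 values → pooled ranks: 361→2, 856→7, 725→3, 814→6
Mean rank = (2 + 7 + 3 + 6) / 4 = 4.50

4.50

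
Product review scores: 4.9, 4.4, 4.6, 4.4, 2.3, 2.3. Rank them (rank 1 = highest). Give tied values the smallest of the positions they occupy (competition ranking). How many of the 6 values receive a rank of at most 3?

Sorted (descending): 4.9, 4.6, 4.4, 4.4, 2.3, 2.3
The 2 values of 4.4 occupy positions 3–4 → each gets rank 3.
The 2 values of 2.3 occupy positions 5–6 → each gets rank 5.
Ranks ≤ 3: {1, 2, 3, 3} → 4 values.

4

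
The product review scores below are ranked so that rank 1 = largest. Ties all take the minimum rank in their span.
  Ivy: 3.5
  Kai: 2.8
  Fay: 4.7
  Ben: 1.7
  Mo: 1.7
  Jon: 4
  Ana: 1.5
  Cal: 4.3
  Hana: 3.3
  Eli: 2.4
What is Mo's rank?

8

Sorted (descending): 4.7, 4.3, 4, 3.5, 3.3, 2.8, 2.4, 1.7, 1.7, 1.5
The 2 values of 1.7 occupy positions 8–9 → each gets rank 8.
Mo has value 1.7 → rank 8.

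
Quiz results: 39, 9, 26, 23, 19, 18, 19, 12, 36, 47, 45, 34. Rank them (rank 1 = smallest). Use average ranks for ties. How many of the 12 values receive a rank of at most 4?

Sorted (ascending): 9, 12, 18, 19, 19, 23, 26, 34, 36, 39, 45, 47
The 2 values of 19 occupy positions 4–5 → average rank (4+5)/2 = 4.5.
Ranks ≤ 4: {1, 2, 3} → 3 values.

3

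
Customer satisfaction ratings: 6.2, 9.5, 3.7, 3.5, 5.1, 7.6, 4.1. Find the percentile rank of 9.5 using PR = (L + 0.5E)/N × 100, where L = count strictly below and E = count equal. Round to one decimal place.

92.9

N = 7.
Strictly below 9.5: 6. Equal to 9.5: 1.
PR = (6 + 0.5·1)/7 × 100 = 92.9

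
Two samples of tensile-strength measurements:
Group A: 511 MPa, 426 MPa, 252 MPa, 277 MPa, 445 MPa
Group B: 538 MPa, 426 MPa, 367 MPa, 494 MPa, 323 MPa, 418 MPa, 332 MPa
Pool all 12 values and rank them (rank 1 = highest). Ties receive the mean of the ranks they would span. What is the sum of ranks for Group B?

43.5

Sorted (descending): 538, 511, 494, 445, 426, 426, 418, 367, 332, 323, 277, 252
The 2 values of 426 occupy positions 5–6 → average rank (5+6)/2 = 5.5.
Group B values → pooled ranks: 538→1, 426→5.5, 367→8, 494→3, 323→10, 418→7, 332→9
Rank sum = 1 + 5.5 + 8 + 3 + 10 + 7 + 9 = 43.5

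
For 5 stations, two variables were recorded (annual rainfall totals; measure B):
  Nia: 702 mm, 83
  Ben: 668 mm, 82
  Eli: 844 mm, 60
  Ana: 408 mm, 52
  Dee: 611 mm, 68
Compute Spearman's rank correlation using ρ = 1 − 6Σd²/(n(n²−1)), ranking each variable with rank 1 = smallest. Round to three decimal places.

0.400

Ranks of variable 1: 4, 3, 5, 1, 2
Ranks of variable 2: 5, 4, 2, 1, 3
d = r₁ − r₂: -1, -1, 3, 0, -1
d²: 1, 1, 9, 0, 1; Σd² = 12
ρ = 1 − 6·12/(5·24) = 1 − 72/120 = 0.400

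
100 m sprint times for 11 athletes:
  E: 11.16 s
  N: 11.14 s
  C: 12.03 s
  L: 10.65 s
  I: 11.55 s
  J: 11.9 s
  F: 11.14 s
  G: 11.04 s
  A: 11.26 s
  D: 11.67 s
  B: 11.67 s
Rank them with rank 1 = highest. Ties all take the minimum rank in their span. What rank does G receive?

10

Sorted (descending): 12.03, 11.9, 11.67, 11.67, 11.55, 11.26, 11.16, 11.14, 11.14, 11.04, 10.65
The 2 values of 11.67 occupy positions 3–4 → each gets rank 3.
The 2 values of 11.14 occupy positions 8–9 → each gets rank 8.
G has value 11.04 s → rank 10.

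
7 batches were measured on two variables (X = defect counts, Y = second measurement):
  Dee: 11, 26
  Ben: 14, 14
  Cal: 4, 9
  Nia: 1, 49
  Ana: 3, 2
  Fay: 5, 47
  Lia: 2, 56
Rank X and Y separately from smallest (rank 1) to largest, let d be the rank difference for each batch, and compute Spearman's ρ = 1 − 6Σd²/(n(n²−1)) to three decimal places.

-0.393

Ranks of variable 1: 6, 7, 4, 1, 3, 5, 2
Ranks of variable 2: 4, 3, 2, 6, 1, 5, 7
d = r₁ − r₂: 2, 4, 2, -5, 2, 0, -5
d²: 4, 16, 4, 25, 4, 0, 25; Σd² = 78
ρ = 1 − 6·78/(7·48) = 1 − 468/336 = -0.393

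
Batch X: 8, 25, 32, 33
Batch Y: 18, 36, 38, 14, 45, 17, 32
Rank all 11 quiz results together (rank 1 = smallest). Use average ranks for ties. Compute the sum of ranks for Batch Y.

45.5

Sorted (ascending): 8, 14, 17, 18, 25, 32, 32, 33, 36, 38, 45
The 2 values of 32 occupy positions 6–7 → average rank (6+7)/2 = 6.5.
Batch Y values → pooled ranks: 18→4, 36→9, 38→10, 14→2, 45→11, 17→3, 32→6.5
Rank sum = 4 + 9 + 10 + 2 + 11 + 3 + 6.5 = 45.5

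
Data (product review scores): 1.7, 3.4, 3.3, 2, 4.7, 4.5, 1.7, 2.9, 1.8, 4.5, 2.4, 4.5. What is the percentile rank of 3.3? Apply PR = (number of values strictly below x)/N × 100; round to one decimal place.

50.0

N = 12.
Strictly below 3.3: 6. Equal to 3.3: 1.
PR = 6/12 × 100 = 50.0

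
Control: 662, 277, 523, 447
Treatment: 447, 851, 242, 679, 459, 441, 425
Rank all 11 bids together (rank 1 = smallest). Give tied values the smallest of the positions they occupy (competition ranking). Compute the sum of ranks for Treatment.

41

Sorted (ascending): 242, 277, 425, 441, 447, 447, 459, 523, 662, 679, 851
The 2 values of 447 occupy positions 5–6 → each gets rank 5.
Treatment values → pooled ranks: 447→5, 851→11, 242→1, 679→10, 459→7, 441→4, 425→3
Rank sum = 5 + 11 + 1 + 10 + 7 + 4 + 3 = 41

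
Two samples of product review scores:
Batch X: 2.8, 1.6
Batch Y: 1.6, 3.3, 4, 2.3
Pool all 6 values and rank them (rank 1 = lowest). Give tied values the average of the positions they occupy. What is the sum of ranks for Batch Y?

Sorted (ascending): 1.6, 1.6, 2.3, 2.8, 3.3, 4
The 2 values of 1.6 occupy positions 1–2 → average rank (1+2)/2 = 1.5.
Batch Y values → pooled ranks: 1.6→1.5, 3.3→5, 4→6, 2.3→3
Rank sum = 1.5 + 5 + 6 + 3 = 15.5

15.5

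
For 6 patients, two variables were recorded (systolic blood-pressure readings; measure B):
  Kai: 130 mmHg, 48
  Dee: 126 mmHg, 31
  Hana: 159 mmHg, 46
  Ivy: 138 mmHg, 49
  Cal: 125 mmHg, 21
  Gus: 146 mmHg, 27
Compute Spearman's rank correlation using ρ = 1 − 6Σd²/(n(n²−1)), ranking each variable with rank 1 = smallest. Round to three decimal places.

0.371

Ranks of variable 1: 3, 2, 6, 4, 1, 5
Ranks of variable 2: 5, 3, 4, 6, 1, 2
d = r₁ − r₂: -2, -1, 2, -2, 0, 3
d²: 4, 1, 4, 4, 0, 9; Σd² = 22
ρ = 1 − 6·22/(6·35) = 1 − 132/210 = 0.371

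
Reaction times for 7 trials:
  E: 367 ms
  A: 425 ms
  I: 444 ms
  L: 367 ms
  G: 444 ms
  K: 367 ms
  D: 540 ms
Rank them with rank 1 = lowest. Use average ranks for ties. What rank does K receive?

2

Sorted (ascending): 367, 367, 367, 425, 444, 444, 540
The 3 values of 367 occupy positions 1–3 → average rank 2.
The 2 values of 444 occupy positions 5–6 → average rank (5+6)/2 = 5.5.
K has value 367 ms → rank 2.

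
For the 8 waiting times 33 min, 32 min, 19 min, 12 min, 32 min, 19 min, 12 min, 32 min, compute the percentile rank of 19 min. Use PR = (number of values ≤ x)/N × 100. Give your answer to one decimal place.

50.0

N = 8.
Strictly below 19: 2. Equal to 19: 2.
PR = 4/8 × 100 = 50.0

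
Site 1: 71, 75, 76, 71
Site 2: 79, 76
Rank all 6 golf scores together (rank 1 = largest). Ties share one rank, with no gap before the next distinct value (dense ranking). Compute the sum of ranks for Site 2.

Sorted (descending): 79, 76, 76, 75, 71, 71
The 2 values of 76 share dense rank 2.
The 2 values of 71 share dense rank 4.
Remaining distinct values take the next consecutive integers.
Site 2 values → pooled ranks: 79→1, 76→2
Rank sum = 1 + 2 = 3

3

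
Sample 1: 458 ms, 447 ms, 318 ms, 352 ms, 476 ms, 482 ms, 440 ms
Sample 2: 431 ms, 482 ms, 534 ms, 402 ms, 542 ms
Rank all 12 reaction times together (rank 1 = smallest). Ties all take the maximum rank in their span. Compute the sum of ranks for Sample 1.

Sorted (ascending): 318, 352, 402, 431, 440, 447, 458, 476, 482, 482, 534, 542
The 2 values of 482 occupy positions 9–10 → each gets rank 10.
Sample 1 values → pooled ranks: 458→7, 447→6, 318→1, 352→2, 476→8, 482→10, 440→5
Rank sum = 7 + 6 + 1 + 2 + 8 + 10 + 5 = 39

39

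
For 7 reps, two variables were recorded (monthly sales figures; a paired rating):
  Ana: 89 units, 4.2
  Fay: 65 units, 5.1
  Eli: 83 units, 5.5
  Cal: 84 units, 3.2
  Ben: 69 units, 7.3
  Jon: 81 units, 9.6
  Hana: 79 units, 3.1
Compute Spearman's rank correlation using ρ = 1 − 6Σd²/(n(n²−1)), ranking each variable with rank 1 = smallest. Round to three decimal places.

Ranks of variable 1: 7, 1, 5, 6, 2, 4, 3
Ranks of variable 2: 3, 4, 5, 2, 6, 7, 1
d = r₁ − r₂: 4, -3, 0, 4, -4, -3, 2
d²: 16, 9, 0, 16, 16, 9, 4; Σd² = 70
ρ = 1 − 6·70/(7·48) = 1 − 420/336 = -0.250

-0.250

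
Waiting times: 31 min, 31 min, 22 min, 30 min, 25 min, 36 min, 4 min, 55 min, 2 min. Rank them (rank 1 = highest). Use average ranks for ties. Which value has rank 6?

25

Sorted (descending): 55, 36, 31, 31, 30, 25, 22, 4, 2
The 2 values of 31 occupy positions 3–4 → average rank (3+4)/2 = 3.5.
Rank 6 → value 25.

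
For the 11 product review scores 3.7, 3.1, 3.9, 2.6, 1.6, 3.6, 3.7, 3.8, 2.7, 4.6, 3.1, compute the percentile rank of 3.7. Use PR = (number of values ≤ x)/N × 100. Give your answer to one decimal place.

72.7

N = 11.
Strictly below 3.7: 6. Equal to 3.7: 2.
PR = 8/11 × 100 = 72.7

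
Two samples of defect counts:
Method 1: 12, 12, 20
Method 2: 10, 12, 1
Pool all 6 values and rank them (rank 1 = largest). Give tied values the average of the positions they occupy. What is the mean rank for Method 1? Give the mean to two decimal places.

2.33

Sorted (descending): 20, 12, 12, 12, 10, 1
The 3 values of 12 occupy positions 2–4 → average rank 3.
Method 1 values → pooled ranks: 12→3, 12→3, 20→1
Mean rank = (3 + 3 + 1) / 3 = 2.33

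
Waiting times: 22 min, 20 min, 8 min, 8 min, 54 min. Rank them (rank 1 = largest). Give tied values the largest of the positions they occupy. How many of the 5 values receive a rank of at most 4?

3

Sorted (descending): 54, 22, 20, 8, 8
The 2 values of 8 occupy positions 4–5 → each gets rank 5.
Ranks ≤ 4: {1, 2, 3} → 3 values.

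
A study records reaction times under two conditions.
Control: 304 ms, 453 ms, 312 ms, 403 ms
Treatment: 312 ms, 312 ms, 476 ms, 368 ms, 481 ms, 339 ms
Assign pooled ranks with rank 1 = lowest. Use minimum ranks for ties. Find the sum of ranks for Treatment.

Sorted (ascending): 304, 312, 312, 312, 339, 368, 403, 453, 476, 481
The 3 values of 312 occupy positions 2–4 → each gets rank 2.
Treatment values → pooled ranks: 312→2, 312→2, 476→9, 368→6, 481→10, 339→5
Rank sum = 2 + 2 + 9 + 6 + 10 + 5 = 34

34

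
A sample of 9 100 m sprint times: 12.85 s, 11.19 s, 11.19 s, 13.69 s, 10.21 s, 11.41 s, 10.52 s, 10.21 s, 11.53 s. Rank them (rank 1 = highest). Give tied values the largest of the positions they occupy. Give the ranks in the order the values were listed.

2, 6, 6, 1, 9, 4, 7, 9, 3

Sorted (descending): 13.69, 12.85, 11.53, 11.41, 11.19, 11.19, 10.52, 10.21, 10.21
The 2 values of 11.19 occupy positions 5–6 → each gets rank 6.
The 2 values of 10.21 occupy positions 8–9 → each gets rank 9.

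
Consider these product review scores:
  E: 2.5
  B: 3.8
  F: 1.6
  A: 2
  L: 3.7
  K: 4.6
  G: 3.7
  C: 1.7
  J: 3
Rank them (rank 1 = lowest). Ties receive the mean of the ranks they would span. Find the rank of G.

Sorted (ascending): 1.6, 1.7, 2, 2.5, 3, 3.7, 3.7, 3.8, 4.6
The 2 values of 3.7 occupy positions 6–7 → average rank (6+7)/2 = 6.5.
G has value 3.7 → rank 6.5.

6.5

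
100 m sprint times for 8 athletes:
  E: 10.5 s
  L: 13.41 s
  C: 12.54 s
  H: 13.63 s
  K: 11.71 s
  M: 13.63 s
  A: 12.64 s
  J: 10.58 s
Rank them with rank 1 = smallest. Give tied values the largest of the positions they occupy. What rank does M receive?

Sorted (ascending): 10.5, 10.58, 11.71, 12.54, 12.64, 13.41, 13.63, 13.63
The 2 values of 13.63 occupy positions 7–8 → each gets rank 8.
M has value 13.63 s → rank 8.

8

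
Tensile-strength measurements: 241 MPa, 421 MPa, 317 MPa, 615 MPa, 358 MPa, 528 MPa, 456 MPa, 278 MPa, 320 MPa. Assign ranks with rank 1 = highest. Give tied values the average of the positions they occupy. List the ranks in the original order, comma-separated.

Sorted (descending): 615, 528, 456, 421, 358, 320, 317, 278, 241
No ties — each value takes its position as its rank.

9, 4, 7, 1, 5, 2, 3, 8, 6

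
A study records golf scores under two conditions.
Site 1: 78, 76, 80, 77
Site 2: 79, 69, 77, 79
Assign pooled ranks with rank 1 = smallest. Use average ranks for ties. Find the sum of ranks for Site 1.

18.5

Sorted (ascending): 69, 76, 77, 77, 78, 79, 79, 80
The 2 values of 77 occupy positions 3–4 → average rank (3+4)/2 = 3.5.
The 2 values of 79 occupy positions 6–7 → average rank (6+7)/2 = 6.5.
Site 1 values → pooled ranks: 78→5, 76→2, 80→8, 77→3.5
Rank sum = 5 + 2 + 8 + 3.5 = 18.5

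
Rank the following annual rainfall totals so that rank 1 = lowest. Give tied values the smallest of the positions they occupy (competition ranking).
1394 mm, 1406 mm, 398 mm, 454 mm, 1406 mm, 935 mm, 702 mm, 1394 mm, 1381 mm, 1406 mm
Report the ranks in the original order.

6, 8, 1, 2, 8, 4, 3, 6, 5, 8

Sorted (ascending): 398, 454, 702, 935, 1381, 1394, 1394, 1406, 1406, 1406
The 2 values of 1394 occupy positions 6–7 → each gets rank 6.
The 3 values of 1406 occupy positions 8–10 → each gets rank 8.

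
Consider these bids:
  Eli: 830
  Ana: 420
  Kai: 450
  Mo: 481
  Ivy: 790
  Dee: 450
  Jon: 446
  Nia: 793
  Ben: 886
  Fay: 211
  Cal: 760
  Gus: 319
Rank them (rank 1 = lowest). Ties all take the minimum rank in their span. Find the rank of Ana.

3

Sorted (ascending): 211, 319, 420, 446, 450, 450, 481, 760, 790, 793, 830, 886
The 2 values of 450 occupy positions 5–6 → each gets rank 5.
Ana has value 420 → rank 3.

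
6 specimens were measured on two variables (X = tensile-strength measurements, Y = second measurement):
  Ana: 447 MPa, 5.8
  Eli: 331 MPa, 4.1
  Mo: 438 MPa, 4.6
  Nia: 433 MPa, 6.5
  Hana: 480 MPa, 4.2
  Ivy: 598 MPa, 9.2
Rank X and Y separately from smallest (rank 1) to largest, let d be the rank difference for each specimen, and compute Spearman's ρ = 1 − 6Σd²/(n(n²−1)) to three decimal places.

Ranks of variable 1: 4, 1, 3, 2, 5, 6
Ranks of variable 2: 4, 1, 3, 5, 2, 6
d = r₁ − r₂: 0, 0, 0, -3, 3, 0
d²: 0, 0, 0, 9, 9, 0; Σd² = 18
ρ = 1 − 6·18/(6·35) = 1 − 108/210 = 0.486

0.486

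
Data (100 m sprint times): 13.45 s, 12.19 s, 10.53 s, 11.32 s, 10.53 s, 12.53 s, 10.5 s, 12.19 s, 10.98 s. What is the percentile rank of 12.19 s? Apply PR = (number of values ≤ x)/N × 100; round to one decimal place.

77.8

N = 9.
Strictly below 12.19: 5. Equal to 12.19: 2.
PR = 7/9 × 100 = 77.8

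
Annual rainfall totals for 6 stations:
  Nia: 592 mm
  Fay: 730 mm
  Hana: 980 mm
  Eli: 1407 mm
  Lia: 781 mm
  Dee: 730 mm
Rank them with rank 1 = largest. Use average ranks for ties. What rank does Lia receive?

Sorted (descending): 1407, 980, 781, 730, 730, 592
The 2 values of 730 occupy positions 4–5 → average rank (4+5)/2 = 4.5.
Lia has value 781 mm → rank 3.

3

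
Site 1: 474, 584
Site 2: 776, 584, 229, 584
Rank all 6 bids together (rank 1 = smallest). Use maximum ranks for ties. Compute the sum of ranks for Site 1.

Sorted (ascending): 229, 474, 584, 584, 584, 776
The 3 values of 584 occupy positions 3–5 → each gets rank 5.
Site 1 values → pooled ranks: 474→2, 584→5
Rank sum = 2 + 5 = 7

7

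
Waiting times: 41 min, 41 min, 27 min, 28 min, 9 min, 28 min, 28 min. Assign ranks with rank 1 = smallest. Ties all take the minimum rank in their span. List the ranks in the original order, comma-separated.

6, 6, 2, 3, 1, 3, 3

Sorted (ascending): 9, 27, 28, 28, 28, 41, 41
The 3 values of 28 occupy positions 3–5 → each gets rank 3.
The 2 values of 41 occupy positions 6–7 → each gets rank 6.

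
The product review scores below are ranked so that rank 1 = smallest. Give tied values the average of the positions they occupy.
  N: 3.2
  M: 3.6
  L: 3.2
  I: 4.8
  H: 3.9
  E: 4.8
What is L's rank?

1.5

Sorted (ascending): 3.2, 3.2, 3.6, 3.9, 4.8, 4.8
The 2 values of 3.2 occupy positions 1–2 → average rank (1+2)/2 = 1.5.
The 2 values of 4.8 occupy positions 5–6 → average rank (5+6)/2 = 5.5.
L has value 3.2 → rank 1.5.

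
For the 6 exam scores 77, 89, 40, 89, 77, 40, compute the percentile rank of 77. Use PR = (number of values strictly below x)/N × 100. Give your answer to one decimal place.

N = 6.
Strictly below 77: 2. Equal to 77: 2.
PR = 2/6 × 100 = 33.3

33.3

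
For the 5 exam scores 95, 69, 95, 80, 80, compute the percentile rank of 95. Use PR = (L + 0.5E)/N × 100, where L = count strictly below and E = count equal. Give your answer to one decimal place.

N = 5.
Strictly below 95: 3. Equal to 95: 2.
PR = (3 + 0.5·2)/5 × 100 = 80.0

80.0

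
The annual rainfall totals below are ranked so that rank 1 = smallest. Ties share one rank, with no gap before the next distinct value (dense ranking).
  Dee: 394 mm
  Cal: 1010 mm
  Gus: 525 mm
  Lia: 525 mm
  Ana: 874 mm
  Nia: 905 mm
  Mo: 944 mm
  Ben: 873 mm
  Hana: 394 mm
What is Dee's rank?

1

Sorted (ascending): 394, 394, 525, 525, 873, 874, 905, 944, 1010
The 2 values of 394 share dense rank 1.
The 2 values of 525 share dense rank 2.
Remaining distinct values take the next consecutive integers.
Dee has value 394 mm → rank 1.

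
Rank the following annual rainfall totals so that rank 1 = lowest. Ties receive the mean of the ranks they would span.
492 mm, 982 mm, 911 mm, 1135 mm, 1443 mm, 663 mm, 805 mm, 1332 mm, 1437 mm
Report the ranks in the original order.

1, 5, 4, 6, 9, 2, 3, 7, 8

Sorted (ascending): 492, 663, 805, 911, 982, 1135, 1332, 1437, 1443
No ties — each value takes its position as its rank.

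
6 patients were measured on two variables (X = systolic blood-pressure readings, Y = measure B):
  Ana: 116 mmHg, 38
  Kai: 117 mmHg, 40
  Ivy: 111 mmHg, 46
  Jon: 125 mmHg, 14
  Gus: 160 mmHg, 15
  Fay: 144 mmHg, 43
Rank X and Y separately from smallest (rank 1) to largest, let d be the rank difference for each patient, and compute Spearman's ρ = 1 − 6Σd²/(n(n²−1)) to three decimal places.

Ranks of variable 1: 2, 3, 1, 4, 6, 5
Ranks of variable 2: 3, 4, 6, 1, 2, 5
d = r₁ − r₂: -1, -1, -5, 3, 4, 0
d²: 1, 1, 25, 9, 16, 0; Σd² = 52
ρ = 1 − 6·52/(6·35) = 1 − 312/210 = -0.486

-0.486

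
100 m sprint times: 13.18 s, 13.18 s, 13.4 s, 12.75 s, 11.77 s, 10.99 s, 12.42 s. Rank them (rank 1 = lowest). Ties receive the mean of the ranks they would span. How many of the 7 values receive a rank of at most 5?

4

Sorted (ascending): 10.99, 11.77, 12.42, 12.75, 13.18, 13.18, 13.4
The 2 values of 13.18 occupy positions 5–6 → average rank (5+6)/2 = 5.5.
Ranks ≤ 5: {1, 2, 3, 4} → 4 values.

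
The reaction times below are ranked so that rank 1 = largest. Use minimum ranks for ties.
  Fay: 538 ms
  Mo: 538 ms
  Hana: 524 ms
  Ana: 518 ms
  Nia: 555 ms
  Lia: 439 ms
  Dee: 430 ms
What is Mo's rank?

2

Sorted (descending): 555, 538, 538, 524, 518, 439, 430
The 2 values of 538 occupy positions 2–3 → each gets rank 2.
Mo has value 538 ms → rank 2.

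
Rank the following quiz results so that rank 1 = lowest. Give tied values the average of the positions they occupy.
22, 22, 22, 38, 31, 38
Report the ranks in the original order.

Sorted (ascending): 22, 22, 22, 31, 38, 38
The 3 values of 22 occupy positions 1–3 → average rank 2.
The 2 values of 38 occupy positions 5–6 → average rank (5+6)/2 = 5.5.

2, 2, 2, 5.5, 4, 5.5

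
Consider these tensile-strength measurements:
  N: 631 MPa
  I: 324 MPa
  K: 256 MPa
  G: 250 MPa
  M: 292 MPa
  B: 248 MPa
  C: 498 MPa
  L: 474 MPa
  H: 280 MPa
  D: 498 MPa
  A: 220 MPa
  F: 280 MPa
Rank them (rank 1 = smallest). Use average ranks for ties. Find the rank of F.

5.5

Sorted (ascending): 220, 248, 250, 256, 280, 280, 292, 324, 474, 498, 498, 631
The 2 values of 280 occupy positions 5–6 → average rank (5+6)/2 = 5.5.
The 2 values of 498 occupy positions 10–11 → average rank (10+11)/2 = 10.5.
F has value 280 MPa → rank 5.5.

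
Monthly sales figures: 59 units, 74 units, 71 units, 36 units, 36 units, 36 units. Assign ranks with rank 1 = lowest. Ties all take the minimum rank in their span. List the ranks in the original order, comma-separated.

4, 6, 5, 1, 1, 1

Sorted (ascending): 36, 36, 36, 59, 71, 74
The 3 values of 36 occupy positions 1–3 → each gets rank 1.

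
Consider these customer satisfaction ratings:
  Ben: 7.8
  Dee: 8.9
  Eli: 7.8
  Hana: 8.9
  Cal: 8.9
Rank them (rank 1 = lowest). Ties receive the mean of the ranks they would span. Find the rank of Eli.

Sorted (ascending): 7.8, 7.8, 8.9, 8.9, 8.9
The 2 values of 7.8 occupy positions 1–2 → average rank (1+2)/2 = 1.5.
The 3 values of 8.9 occupy positions 3–5 → average rank 4.
Eli has value 7.8 → rank 1.5.

1.5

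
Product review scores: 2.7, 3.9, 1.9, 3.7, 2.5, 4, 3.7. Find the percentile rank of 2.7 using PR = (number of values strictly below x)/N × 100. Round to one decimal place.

N = 7.
Strictly below 2.7: 2. Equal to 2.7: 1.
PR = 2/7 × 100 = 28.6

28.6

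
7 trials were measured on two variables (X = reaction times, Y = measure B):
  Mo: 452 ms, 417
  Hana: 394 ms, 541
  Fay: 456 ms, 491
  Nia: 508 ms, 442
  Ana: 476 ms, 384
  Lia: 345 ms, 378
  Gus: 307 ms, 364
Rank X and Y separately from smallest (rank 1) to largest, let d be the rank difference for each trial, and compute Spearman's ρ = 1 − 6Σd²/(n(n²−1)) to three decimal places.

0.464

Ranks of variable 1: 4, 3, 5, 7, 6, 2, 1
Ranks of variable 2: 4, 7, 6, 5, 3, 2, 1
d = r₁ − r₂: 0, -4, -1, 2, 3, 0, 0
d²: 0, 16, 1, 4, 9, 0, 0; Σd² = 30
ρ = 1 − 6·30/(7·48) = 1 − 180/336 = 0.464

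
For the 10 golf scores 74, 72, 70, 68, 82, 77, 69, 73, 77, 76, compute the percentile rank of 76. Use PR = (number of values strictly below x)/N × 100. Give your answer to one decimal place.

60.0

N = 10.
Strictly below 76: 6. Equal to 76: 1.
PR = 6/10 × 100 = 60.0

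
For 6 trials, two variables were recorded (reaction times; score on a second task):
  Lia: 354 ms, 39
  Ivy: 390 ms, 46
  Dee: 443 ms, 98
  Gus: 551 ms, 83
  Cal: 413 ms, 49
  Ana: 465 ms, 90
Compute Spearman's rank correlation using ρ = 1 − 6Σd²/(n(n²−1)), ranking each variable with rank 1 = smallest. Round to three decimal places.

Ranks of variable 1: 1, 2, 4, 6, 3, 5
Ranks of variable 2: 1, 2, 6, 4, 3, 5
d = r₁ − r₂: 0, 0, -2, 2, 0, 0
d²: 0, 0, 4, 4, 0, 0; Σd² = 8
ρ = 1 − 6·8/(6·35) = 1 − 48/210 = 0.771

0.771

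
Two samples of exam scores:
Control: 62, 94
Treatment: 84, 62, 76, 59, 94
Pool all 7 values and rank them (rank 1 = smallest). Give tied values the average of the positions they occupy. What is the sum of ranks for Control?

Sorted (ascending): 59, 62, 62, 76, 84, 94, 94
The 2 values of 62 occupy positions 2–3 → average rank (2+3)/2 = 2.5.
The 2 values of 94 occupy positions 6–7 → average rank (6+7)/2 = 6.5.
Control values → pooled ranks: 62→2.5, 94→6.5
Rank sum = 2.5 + 6.5 = 9

9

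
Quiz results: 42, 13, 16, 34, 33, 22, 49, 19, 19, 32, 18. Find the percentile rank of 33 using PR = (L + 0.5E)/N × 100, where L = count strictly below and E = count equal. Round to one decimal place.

68.2

N = 11.
Strictly below 33: 7. Equal to 33: 1.
PR = (7 + 0.5·1)/11 × 100 = 68.2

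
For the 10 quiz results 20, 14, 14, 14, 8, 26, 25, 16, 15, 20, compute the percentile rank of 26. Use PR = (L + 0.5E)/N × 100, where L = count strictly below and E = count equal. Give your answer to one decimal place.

95.0

N = 10.
Strictly below 26: 9. Equal to 26: 1.
PR = (9 + 0.5·1)/10 × 100 = 95.0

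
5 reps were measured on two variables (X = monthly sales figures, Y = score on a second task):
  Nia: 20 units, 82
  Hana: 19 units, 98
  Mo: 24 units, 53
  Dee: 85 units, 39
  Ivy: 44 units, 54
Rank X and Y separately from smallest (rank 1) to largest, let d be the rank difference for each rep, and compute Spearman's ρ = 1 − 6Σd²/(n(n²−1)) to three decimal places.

-0.900

Ranks of variable 1: 2, 1, 3, 5, 4
Ranks of variable 2: 4, 5, 2, 1, 3
d = r₁ − r₂: -2, -4, 1, 4, 1
d²: 4, 16, 1, 16, 1; Σd² = 38
ρ = 1 − 6·38/(5·24) = 1 − 228/120 = -0.900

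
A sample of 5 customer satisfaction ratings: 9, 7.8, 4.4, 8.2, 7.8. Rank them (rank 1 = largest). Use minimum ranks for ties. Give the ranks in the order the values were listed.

1, 3, 5, 2, 3

Sorted (descending): 9, 8.2, 7.8, 7.8, 4.4
The 2 values of 7.8 occupy positions 3–4 → each gets rank 3.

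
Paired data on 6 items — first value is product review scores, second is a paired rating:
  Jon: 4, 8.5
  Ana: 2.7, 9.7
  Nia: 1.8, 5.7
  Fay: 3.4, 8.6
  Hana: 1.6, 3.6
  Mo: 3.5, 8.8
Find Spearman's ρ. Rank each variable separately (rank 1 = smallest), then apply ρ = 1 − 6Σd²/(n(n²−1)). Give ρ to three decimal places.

Ranks of variable 1: 6, 3, 2, 4, 1, 5
Ranks of variable 2: 3, 6, 2, 4, 1, 5
d = r₁ − r₂: 3, -3, 0, 0, 0, 0
d²: 9, 9, 0, 0, 0, 0; Σd² = 18
ρ = 1 − 6·18/(6·35) = 1 − 108/210 = 0.486

0.486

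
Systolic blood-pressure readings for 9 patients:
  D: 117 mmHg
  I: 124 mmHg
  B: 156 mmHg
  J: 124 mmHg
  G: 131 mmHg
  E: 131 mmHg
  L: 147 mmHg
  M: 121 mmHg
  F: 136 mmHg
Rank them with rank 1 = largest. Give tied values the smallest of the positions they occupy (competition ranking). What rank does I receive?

Sorted (descending): 156, 147, 136, 131, 131, 124, 124, 121, 117
The 2 values of 131 occupy positions 4–5 → each gets rank 4.
The 2 values of 124 occupy positions 6–7 → each gets rank 6.
I has value 124 mmHg → rank 6.

6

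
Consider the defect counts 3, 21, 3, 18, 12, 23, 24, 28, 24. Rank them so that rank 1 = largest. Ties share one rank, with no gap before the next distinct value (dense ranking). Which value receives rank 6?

12

Sorted (descending): 28, 24, 24, 23, 21, 18, 12, 3, 3
The 2 values of 24 share dense rank 2.
The 2 values of 3 share dense rank 7.
Remaining distinct values take the next consecutive integers.
Rank 6 → value 12.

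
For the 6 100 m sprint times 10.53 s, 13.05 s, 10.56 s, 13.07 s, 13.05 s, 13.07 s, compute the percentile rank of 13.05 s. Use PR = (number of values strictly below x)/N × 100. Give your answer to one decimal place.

33.3

N = 6.
Strictly below 13.05: 2. Equal to 13.05: 2.
PR = 2/6 × 100 = 33.3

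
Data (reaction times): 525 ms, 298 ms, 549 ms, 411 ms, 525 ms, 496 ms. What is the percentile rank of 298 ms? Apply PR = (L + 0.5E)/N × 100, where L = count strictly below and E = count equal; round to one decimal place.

N = 6.
Strictly below 298: 0. Equal to 298: 1.
PR = (0 + 0.5·1)/6 × 100 = 8.3

8.3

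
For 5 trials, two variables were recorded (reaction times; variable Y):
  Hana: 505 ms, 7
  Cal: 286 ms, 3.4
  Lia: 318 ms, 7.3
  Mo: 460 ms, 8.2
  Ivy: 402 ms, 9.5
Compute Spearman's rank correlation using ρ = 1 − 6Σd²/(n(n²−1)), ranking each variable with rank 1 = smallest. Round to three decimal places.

0.300

Ranks of variable 1: 5, 1, 2, 4, 3
Ranks of variable 2: 2, 1, 3, 4, 5
d = r₁ − r₂: 3, 0, -1, 0, -2
d²: 9, 0, 1, 0, 4; Σd² = 14
ρ = 1 − 6·14/(5·24) = 1 − 84/120 = 0.300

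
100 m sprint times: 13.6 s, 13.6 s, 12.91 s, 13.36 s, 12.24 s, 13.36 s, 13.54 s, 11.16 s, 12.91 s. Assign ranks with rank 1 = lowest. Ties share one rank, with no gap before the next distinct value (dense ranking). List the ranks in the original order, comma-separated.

Sorted (ascending): 11.16, 12.24, 12.91, 12.91, 13.36, 13.36, 13.54, 13.6, 13.6
The 2 values of 12.91 share dense rank 3.
The 2 values of 13.36 share dense rank 4.
The 2 values of 13.6 share dense rank 6.
Remaining distinct values take the next consecutive integers.

6, 6, 3, 4, 2, 4, 5, 1, 3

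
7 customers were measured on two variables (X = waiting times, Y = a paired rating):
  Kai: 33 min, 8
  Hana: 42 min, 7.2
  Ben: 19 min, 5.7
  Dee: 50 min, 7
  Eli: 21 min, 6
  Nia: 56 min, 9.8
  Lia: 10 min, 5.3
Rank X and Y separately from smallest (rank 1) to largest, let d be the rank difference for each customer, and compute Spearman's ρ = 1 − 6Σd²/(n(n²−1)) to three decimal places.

Ranks of variable 1: 4, 5, 2, 6, 3, 7, 1
Ranks of variable 2: 6, 5, 2, 4, 3, 7, 1
d = r₁ − r₂: -2, 0, 0, 2, 0, 0, 0
d²: 4, 0, 0, 4, 0, 0, 0; Σd² = 8
ρ = 1 − 6·8/(7·48) = 1 − 48/336 = 0.857

0.857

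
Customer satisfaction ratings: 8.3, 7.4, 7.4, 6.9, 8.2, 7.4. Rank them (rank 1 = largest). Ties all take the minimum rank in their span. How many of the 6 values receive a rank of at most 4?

Sorted (descending): 8.3, 8.2, 7.4, 7.4, 7.4, 6.9
The 3 values of 7.4 occupy positions 3–5 → each gets rank 3.
Ranks ≤ 4: {1, 2, 3, 3, 3} → 5 values.

5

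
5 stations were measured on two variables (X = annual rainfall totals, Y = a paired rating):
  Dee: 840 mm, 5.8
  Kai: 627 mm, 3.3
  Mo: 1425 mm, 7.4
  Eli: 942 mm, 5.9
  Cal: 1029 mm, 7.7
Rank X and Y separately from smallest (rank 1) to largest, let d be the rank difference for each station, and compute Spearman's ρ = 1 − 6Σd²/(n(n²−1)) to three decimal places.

Ranks of variable 1: 2, 1, 5, 3, 4
Ranks of variable 2: 2, 1, 4, 3, 5
d = r₁ − r₂: 0, 0, 1, 0, -1
d²: 0, 0, 1, 0, 1; Σd² = 2
ρ = 1 − 6·2/(5·24) = 1 − 12/120 = 0.900

0.900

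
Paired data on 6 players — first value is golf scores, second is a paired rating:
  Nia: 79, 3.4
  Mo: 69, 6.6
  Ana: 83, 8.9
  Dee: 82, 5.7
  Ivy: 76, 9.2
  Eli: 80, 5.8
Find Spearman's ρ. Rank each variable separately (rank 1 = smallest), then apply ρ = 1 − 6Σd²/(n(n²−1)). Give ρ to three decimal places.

-0.143

Ranks of variable 1: 3, 1, 6, 5, 2, 4
Ranks of variable 2: 1, 4, 5, 2, 6, 3
d = r₁ − r₂: 2, -3, 1, 3, -4, 1
d²: 4, 9, 1, 9, 16, 1; Σd² = 40
ρ = 1 − 6·40/(6·35) = 1 − 240/210 = -0.143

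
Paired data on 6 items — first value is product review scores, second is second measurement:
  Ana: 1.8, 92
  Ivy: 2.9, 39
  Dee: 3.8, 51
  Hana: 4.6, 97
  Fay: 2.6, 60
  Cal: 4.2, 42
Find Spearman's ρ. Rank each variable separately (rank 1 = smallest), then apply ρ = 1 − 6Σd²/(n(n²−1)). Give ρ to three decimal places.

Ranks of variable 1: 1, 3, 4, 6, 2, 5
Ranks of variable 2: 5, 1, 3, 6, 4, 2
d = r₁ − r₂: -4, 2, 1, 0, -2, 3
d²: 16, 4, 1, 0, 4, 9; Σd² = 34
ρ = 1 − 6·34/(6·35) = 1 − 204/210 = 0.029

0.029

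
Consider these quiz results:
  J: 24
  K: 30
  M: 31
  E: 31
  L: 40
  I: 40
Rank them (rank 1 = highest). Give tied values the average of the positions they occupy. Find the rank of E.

3.5

Sorted (descending): 40, 40, 31, 31, 30, 24
The 2 values of 40 occupy positions 1–2 → average rank (1+2)/2 = 1.5.
The 2 values of 31 occupy positions 3–4 → average rank (3+4)/2 = 3.5.
E has value 31 → rank 3.5.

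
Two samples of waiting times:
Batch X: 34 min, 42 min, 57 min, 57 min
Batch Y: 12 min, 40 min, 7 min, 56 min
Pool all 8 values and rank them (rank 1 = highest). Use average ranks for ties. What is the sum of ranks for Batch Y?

23

Sorted (descending): 57, 57, 56, 42, 40, 34, 12, 7
The 2 values of 57 occupy positions 1–2 → average rank (1+2)/2 = 1.5.
Batch Y values → pooled ranks: 12→7, 40→5, 7→8, 56→3
Rank sum = 7 + 5 + 8 + 3 = 23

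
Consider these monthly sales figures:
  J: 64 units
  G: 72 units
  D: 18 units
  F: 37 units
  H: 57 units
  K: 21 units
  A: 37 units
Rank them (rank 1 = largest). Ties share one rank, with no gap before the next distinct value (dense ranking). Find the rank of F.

4

Sorted (descending): 72, 64, 57, 37, 37, 21, 18
The 2 values of 37 share dense rank 4.
Remaining distinct values take the next consecutive integers.
F has value 37 units → rank 4.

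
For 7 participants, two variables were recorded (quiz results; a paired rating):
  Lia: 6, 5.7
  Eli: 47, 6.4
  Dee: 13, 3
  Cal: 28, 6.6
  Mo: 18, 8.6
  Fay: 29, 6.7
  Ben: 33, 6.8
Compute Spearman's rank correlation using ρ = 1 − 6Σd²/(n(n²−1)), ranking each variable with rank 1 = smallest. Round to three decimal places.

0.393

Ranks of variable 1: 1, 7, 2, 4, 3, 5, 6
Ranks of variable 2: 2, 3, 1, 4, 7, 5, 6
d = r₁ − r₂: -1, 4, 1, 0, -4, 0, 0
d²: 1, 16, 1, 0, 16, 0, 0; Σd² = 34
ρ = 1 − 6·34/(7·48) = 1 − 204/336 = 0.393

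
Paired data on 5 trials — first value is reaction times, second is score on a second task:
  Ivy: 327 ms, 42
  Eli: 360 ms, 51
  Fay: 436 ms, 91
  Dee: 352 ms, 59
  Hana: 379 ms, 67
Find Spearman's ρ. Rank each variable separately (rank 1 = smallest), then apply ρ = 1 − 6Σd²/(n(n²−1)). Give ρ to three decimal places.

0.900

Ranks of variable 1: 1, 3, 5, 2, 4
Ranks of variable 2: 1, 2, 5, 3, 4
d = r₁ − r₂: 0, 1, 0, -1, 0
d²: 0, 1, 0, 1, 0; Σd² = 2
ρ = 1 − 6·2/(5·24) = 1 − 12/120 = 0.900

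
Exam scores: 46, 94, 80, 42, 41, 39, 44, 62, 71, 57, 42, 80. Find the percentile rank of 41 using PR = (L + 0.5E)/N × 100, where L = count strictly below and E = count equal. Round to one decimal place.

12.5

N = 12.
Strictly below 41: 1. Equal to 41: 1.
PR = (1 + 0.5·1)/12 × 100 = 12.5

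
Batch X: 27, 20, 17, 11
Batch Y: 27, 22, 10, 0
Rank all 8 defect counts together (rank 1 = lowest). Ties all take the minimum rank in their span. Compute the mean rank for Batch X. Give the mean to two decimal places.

4.75

Sorted (ascending): 0, 10, 11, 17, 20, 22, 27, 27
The 2 values of 27 occupy positions 7–8 → each gets rank 7.
Batch X values → pooled ranks: 27→7, 20→5, 17→4, 11→3
Mean rank = (7 + 5 + 4 + 3) / 4 = 4.75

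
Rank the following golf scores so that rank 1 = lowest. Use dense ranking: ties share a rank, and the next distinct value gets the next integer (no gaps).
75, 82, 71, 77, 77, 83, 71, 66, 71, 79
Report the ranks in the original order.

Sorted (ascending): 66, 71, 71, 71, 75, 77, 77, 79, 82, 83
The 3 values of 71 share dense rank 2.
The 2 values of 77 share dense rank 4.
Remaining distinct values take the next consecutive integers.

3, 6, 2, 4, 4, 7, 2, 1, 2, 5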